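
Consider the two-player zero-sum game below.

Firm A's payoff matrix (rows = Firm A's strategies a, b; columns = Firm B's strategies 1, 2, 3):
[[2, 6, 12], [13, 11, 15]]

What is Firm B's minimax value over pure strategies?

11

The worst case (largest entry) in each column is 1: 13, 2: 11, 3: 15.
The best (smallest) of these is 11.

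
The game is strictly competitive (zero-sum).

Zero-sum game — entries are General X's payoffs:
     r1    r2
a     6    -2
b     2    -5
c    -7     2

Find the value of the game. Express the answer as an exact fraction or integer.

-2/17

Row b is strictly dominated by row a, so General X never plays it.
The remaining 2×2 game on (a, c) × (r1, r2) has no saddle point. Let General X play a with probability p; indifference gives 6p − 7(1−p) = −2p + 2(1−p), so p = 9/17.
Similarly General Y's optimal q on r1 is 4/17, and the value is 6·(4/17) + (-2)·(13/17) = -2/17.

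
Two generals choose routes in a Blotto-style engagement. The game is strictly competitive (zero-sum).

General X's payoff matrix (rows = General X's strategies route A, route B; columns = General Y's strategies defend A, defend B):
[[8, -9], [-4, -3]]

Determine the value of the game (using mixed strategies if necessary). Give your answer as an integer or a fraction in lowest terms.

-10/3

Row minima are -9 and -4, so General X's maximin is -4; column maxima are 8 and -3, so General Y's minimax is -3. These differ, so the equilibrium is in mixed strategies.
Let General X play route A with probability p. General Y is indifferent when 8p − 4(1−p) = −9p − 3(1−p), giving p = 1/18.
Let General Y play defend A with probability q. General X is indifferent when 8q − 9(1−q) = −4q − 3(1−q), giving q = 1/3.
The value is 8·(1/3) + (-9)·(2/3) = -10/3.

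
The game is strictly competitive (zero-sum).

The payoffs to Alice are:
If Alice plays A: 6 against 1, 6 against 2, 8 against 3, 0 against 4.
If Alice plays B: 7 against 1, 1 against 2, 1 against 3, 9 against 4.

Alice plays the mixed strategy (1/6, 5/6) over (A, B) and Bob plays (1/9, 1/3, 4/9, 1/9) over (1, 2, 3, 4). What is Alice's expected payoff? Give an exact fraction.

19/6

Against (1/9, 1/3, 4/9, 1/9), each row's expected payoff is A: 56/9; B: 23/9.
Taking the (1/6, 5/6)-weighted average: (1/6)·(56/9) + (5/6)·(23/9) = 19/6.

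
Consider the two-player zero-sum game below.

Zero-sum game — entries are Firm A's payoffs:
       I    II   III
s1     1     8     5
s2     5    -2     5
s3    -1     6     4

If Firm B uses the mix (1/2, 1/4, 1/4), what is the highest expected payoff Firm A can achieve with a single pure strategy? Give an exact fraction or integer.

s1: (1)·(1/2) + (8)·(1/4) + (5)·(1/4) = 15/4.
s2: (5)·(1/2) + (-2)·(1/4) + (5)·(1/4) = 13/4.
s3: (-1)·(1/2) + (6)·(1/4) + (4)·(1/4) = 2.
The best pure response is s1 with expected payoff 15/4.

15/4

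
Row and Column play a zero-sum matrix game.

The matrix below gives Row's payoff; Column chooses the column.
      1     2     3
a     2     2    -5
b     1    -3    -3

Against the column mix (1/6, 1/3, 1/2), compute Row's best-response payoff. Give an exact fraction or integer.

-3/2

a: (2)·(1/6) + (2)·(1/3) + (-5)·(1/2) = -3/2.
b: (1)·(1/6) + (-3)·(1/3) + (-3)·(1/2) = -7/3.
The best pure response is a with expected payoff -3/2.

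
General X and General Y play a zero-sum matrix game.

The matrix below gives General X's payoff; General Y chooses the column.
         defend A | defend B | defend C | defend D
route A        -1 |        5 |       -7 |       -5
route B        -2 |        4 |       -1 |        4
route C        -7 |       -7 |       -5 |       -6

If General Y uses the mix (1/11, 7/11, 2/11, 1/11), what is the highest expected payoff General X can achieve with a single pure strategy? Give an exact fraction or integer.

28/11

route A: (-1)·(1/11) + (5)·(7/11) + (-7)·(2/11) + (-5)·(1/11) = 15/11.
route B: (-2)·(1/11) + (4)·(7/11) + (-1)·(2/11) + (4)·(1/11) = 28/11.
route C: (-7)·(1/11) + (-7)·(7/11) + (-5)·(2/11) + (-6)·(1/11) = -72/11.
The best pure response is route B with expected payoff 28/11.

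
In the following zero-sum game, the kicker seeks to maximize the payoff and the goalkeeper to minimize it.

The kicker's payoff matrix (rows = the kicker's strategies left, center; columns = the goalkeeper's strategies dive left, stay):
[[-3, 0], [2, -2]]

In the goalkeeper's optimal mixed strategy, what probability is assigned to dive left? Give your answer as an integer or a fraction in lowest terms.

Row minima are -3 and -2, so the kicker's maximin is -2; column maxima are 2 and 0, so the goalkeeper's minimax is 0. These differ, so the equilibrium is in mixed strategies.
Let the goalkeeper play dive left with probability q. The kicker is indifferent when −3q = 2q − 2(1−q), giving q = 2/7.

2/7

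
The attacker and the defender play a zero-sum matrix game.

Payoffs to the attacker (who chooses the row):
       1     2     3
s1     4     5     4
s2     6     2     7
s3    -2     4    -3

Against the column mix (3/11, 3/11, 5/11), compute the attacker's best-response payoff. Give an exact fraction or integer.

59/11

s1: (4)·(3/11) + (5)·(3/11) + (4)·(5/11) = 47/11.
s2: (6)·(3/11) + (2)·(3/11) + (7)·(5/11) = 59/11.
s3: (-2)·(3/11) + (4)·(3/11) + (-3)·(5/11) = -9/11.
The best pure response is s2 with expected payoff 59/11.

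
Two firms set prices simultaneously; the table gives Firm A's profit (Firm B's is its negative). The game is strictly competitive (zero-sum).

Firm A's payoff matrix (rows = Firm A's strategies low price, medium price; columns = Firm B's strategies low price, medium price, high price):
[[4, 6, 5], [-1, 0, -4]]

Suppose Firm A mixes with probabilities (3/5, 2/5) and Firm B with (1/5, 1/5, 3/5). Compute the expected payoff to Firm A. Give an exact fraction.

49/25

Against (1/5, 1/5, 3/5), each row's expected payoff is low price: 5; medium price: -13/5.
Taking the (3/5, 2/5)-weighted average: (3/5)·(5) + (2/5)·(-13/5) = 49/25.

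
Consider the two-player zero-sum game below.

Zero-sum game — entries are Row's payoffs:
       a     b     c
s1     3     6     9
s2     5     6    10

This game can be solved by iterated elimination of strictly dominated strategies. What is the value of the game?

5

Column c is strictly dominated by a for Column (3<9, 5<10); eliminate c.
Column b is strictly dominated by a for Column (3<6, 5<6); eliminate b.
Row s1 is strictly dominated by row s2 (5>3); eliminate s1.
Only (s2, a) remains, with payoff 5.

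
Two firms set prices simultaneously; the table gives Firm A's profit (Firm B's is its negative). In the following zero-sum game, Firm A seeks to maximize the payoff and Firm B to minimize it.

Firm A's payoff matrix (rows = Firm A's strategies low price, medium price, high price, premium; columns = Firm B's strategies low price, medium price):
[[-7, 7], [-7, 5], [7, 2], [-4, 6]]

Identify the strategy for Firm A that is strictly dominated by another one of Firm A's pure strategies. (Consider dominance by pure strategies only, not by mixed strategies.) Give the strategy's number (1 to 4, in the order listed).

2

Compare medium price with premium: -4 > -7, 6 > 5.
So premium strictly dominates medium price for Firm A; medium price is strictly dominated.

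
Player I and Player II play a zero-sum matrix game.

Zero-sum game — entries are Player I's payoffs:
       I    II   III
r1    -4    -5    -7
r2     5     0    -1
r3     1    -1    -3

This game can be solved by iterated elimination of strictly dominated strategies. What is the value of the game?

Row r1 is strictly dominated by row r2 (5>-4, 0>-5, -1>-7); eliminate r1.
Column I is strictly dominated by II for Player II (0<5, -1<1); eliminate I.
Column II is strictly dominated by III for Player II (-1<0, -3<-1); eliminate II.
Row r3 is strictly dominated by row r2 (-1>-3); eliminate r3.
Only (r2, III) remains, with payoff -1.

-1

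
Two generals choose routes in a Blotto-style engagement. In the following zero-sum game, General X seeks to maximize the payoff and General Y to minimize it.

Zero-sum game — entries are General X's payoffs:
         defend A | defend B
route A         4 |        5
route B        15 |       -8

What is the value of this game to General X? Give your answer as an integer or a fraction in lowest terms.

107/24

Row minima are 4 and -8, so General X's maximin is 4; column maxima are 15 and 5, so General Y's minimax is 5. These differ, so the equilibrium is in mixed strategies.
Let General X play route A with probability p. General Y is indifferent when 4p + 15(1−p) = 5p − 8(1−p), giving p = 23/24.
Let General Y play defend A with probability q. General X is indifferent when 4q + 5(1−q) = 15q − 8(1−q), giving q = 13/24.
The value is 4·(13/24) + (5)·(11/24) = 107/24.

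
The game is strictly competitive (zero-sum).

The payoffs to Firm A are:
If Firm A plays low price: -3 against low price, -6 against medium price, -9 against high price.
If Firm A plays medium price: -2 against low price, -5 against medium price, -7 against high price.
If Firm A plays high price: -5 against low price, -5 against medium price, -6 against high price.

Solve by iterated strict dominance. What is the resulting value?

Column low price is strictly dominated by high price for Firm B (-9<-3, -7<-2, -6<-5); eliminate low price.
Column medium price is strictly dominated by high price for Firm B (-9<-6, -7<-5, -6<-5); eliminate medium price.
Row low price is strictly dominated by row medium price (-7>-9); eliminate low price.
Row medium price is strictly dominated by row high price (-6>-7); eliminate medium price.
Only (high price, high price) remains, with payoff -6.

-6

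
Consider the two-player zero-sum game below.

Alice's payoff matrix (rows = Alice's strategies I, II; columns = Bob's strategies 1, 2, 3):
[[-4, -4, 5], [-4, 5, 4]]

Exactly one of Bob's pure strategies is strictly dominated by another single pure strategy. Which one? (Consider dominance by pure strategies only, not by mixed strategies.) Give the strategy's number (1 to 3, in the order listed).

3

Bob prefers columns that give Alice less. Compare 3 with 1: -4 < 5, -4 < 4.
So 1 strictly dominates 3 for Bob; 3 is strictly dominated.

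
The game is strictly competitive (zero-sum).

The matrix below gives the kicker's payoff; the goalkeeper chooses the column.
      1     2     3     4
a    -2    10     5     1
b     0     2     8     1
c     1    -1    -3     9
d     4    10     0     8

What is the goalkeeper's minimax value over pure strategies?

The worst case (largest entry) in each column is 1: 4, 2: 10, 3: 8, 4: 9.
The best (smallest) of these is 4.

4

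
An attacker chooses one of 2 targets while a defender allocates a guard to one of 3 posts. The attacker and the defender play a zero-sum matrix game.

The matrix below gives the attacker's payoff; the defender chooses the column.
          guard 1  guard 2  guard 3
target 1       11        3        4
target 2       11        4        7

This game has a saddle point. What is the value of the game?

Row minima: 3, 4 → the attacker's maximin is 4.
Column maxima: 11, 4, 7 → the defender's minimax is 4.
They coincide at (target 2, guard 2), so the value is 4.

4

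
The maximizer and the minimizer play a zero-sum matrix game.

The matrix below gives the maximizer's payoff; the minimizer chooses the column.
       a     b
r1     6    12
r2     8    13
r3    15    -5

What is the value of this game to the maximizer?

Row r1 is strictly dominated by row r2, so the maximizer never plays it.
The remaining 2×2 game on (r2, r3) × (a, b) has no saddle point. Let the maximizer play r2 with probability p; indifference gives 8p + 15(1−p) = 13p − 5(1−p), so p = 4/5.
Similarly the minimizer's optimal q on a is 18/25, and the value is 8·(18/25) + (13)·(7/25) = 47/5.

47/5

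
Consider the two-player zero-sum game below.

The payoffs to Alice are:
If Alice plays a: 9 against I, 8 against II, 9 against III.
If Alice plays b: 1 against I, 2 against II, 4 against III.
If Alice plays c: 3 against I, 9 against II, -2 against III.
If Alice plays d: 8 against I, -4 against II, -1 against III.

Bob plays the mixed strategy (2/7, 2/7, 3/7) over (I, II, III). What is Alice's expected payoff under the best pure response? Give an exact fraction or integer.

61/7

a: (9)·(2/7) + (8)·(2/7) + (9)·(3/7) = 61/7.
b: (1)·(2/7) + (2)·(2/7) + (4)·(3/7) = 18/7.
c: (3)·(2/7) + (9)·(2/7) + (-2)·(3/7) = 18/7.
d: (8)·(2/7) + (-4)·(2/7) + (-1)·(3/7) = 5/7.
The best pure response is a with expected payoff 61/7.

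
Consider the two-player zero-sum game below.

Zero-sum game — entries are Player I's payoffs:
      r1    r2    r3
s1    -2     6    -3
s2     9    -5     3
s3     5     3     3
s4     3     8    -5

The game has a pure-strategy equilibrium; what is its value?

Row minima: -3, -5, 3, -5 → Player I's maximin is 3.
Column maxima: 9, 8, 3 → Player II's minimax is 3.
They coincide at (s3, r3), so the value is 3.

3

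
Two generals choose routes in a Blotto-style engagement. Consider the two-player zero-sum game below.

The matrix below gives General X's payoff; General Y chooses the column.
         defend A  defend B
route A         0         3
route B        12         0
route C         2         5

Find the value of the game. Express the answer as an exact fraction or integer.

Row route A is strictly dominated by row route C, so General X never plays it.
The remaining 2×2 game on (route B, route C) × (defend A, defend B) has no saddle point. Let General X play route B with probability p; indifference gives 12p + 2(1−p) = 5(1−p), so p = 1/5.
Similarly General Y's optimal q on defend A is 1/3, and the value is 12·(1/3) + (0)·(2/3) = 4.

4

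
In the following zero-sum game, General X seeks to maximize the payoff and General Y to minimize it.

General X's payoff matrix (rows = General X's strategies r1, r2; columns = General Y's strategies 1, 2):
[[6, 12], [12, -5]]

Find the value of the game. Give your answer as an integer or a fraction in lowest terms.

174/23

Row minima are 6 and -5, so General X's maximin is 6; column maxima are 12 and 12, so General Y's minimax is 12. These differ, so the equilibrium is in mixed strategies.
Let General X play r1 with probability p. General Y is indifferent when 6p + 12(1−p) = 12p − 5(1−p), giving p = 17/23.
Let General Y play 1 with probability q. General X is indifferent when 6q + 12(1−q) = 12q − 5(1−q), giving q = 17/23.
The value is 6·(17/23) + (12)·(6/23) = 174/23.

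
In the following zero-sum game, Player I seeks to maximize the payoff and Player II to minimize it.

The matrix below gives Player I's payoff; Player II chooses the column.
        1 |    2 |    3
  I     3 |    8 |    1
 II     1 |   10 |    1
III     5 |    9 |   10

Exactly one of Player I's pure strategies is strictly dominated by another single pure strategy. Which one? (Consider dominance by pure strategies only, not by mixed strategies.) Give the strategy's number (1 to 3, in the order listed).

Compare I with III: 5 > 3, 9 > 8, 10 > 1.
So III strictly dominates I for Player I; I is strictly dominated.

1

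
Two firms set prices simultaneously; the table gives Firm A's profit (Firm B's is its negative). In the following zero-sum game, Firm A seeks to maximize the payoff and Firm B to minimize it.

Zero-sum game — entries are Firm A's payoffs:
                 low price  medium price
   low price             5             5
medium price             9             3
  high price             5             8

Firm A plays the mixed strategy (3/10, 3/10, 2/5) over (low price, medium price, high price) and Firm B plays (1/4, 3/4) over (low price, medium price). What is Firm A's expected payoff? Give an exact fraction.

23/4

Against (1/4, 3/4), each row's expected payoff is low price: 5; medium price: 9/2; high price: 29/4.
Taking the (3/10, 3/10, 2/5)-weighted average: (3/10)·(5) + (3/10)·(9/2) + (2/5)·(29/4) = 23/4.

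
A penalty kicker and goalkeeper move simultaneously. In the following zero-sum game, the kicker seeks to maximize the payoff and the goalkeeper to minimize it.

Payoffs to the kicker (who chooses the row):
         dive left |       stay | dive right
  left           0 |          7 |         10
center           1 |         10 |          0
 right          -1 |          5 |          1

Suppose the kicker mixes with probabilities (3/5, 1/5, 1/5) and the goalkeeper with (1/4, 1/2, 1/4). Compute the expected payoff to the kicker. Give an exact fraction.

Against (1/4, 1/2, 1/4), each row's expected payoff is left: 6; center: 21/4; right: 5/2.
Taking the (3/5, 1/5, 1/5)-weighted average: (3/5)·(6) + (1/5)·(21/4) + (1/5)·(5/2) = 103/20.

103/20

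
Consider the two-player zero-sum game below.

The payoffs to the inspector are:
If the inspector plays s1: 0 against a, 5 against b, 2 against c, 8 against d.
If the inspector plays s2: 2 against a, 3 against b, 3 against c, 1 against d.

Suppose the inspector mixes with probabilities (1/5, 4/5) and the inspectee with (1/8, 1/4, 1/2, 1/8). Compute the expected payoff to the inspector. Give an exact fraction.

Against (1/8, 1/4, 1/2, 1/8), each row's expected payoff is s1: 13/4; s2: 21/8.
Taking the (1/5, 4/5)-weighted average: (1/5)·(13/4) + (4/5)·(21/8) = 11/4.

11/4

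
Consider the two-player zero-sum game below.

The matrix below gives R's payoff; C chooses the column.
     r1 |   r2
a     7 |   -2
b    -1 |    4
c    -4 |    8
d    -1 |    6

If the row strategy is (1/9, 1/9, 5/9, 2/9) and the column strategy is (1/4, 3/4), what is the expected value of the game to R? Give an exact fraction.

Against (1/4, 3/4), each row's expected payoff is a: 1/4; b: 11/4; c: 5; d: 17/4.
Taking the (1/9, 1/9, 5/9, 2/9)-weighted average: (1/9)·(1/4) + (1/9)·(11/4) + (5/9)·(5) + (2/9)·(17/4) = 73/18.

73/18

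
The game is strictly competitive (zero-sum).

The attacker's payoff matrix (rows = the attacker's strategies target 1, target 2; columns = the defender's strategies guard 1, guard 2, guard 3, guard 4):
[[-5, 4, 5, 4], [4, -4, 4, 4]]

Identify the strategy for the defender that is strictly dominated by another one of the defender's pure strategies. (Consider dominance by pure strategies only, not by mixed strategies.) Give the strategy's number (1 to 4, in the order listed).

3

The defender prefers columns that give the attacker less. Compare guard 3 with guard 2: 4 < 5, -4 < 4.
So guard 2 strictly dominates guard 3 for the defender; guard 3 is strictly dominated.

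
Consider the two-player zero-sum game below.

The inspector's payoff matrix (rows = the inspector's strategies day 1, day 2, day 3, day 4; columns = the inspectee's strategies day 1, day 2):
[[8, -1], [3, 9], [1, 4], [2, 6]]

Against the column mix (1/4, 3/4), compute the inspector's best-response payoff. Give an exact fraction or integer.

15/2

day 1: (8)·(1/4) + (-1)·(3/4) = 5/4.
day 2: (3)·(1/4) + (9)·(3/4) = 15/2.
day 3: (1)·(1/4) + (4)·(3/4) = 13/4.
day 4: (2)·(1/4) + (6)·(3/4) = 5.
The best pure response is day 2 with expected payoff 15/2.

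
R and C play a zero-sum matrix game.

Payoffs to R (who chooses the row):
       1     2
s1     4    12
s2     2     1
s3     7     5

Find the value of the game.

Row s2 is strictly dominated by row s3, so R never plays it.
The remaining 2×2 game on (s1, s3) × (1, 2) has no saddle point. Let R play s1 with probability p; indifference gives 4p + 7(1−p) = 12p + 5(1−p), so p = 1/5.
Similarly C's optimal q on 1 is 7/10, and the value is 4·(7/10) + (12)·(3/10) = 32/5.

32/5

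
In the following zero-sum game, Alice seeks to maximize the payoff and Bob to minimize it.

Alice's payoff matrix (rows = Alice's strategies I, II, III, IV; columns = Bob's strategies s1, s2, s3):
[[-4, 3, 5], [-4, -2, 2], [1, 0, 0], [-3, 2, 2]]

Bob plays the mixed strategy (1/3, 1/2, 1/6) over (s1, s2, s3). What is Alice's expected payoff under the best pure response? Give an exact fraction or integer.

1

I: (-4)·(1/3) + (3)·(1/2) + (5)·(1/6) = 1.
II: (-4)·(1/3) + (-2)·(1/2) + (2)·(1/6) = -2.
III: (1)·(1/3) + (0)·(1/2) + (0)·(1/6) = 1/3.
IV: (-3)·(1/3) + (2)·(1/2) + (2)·(1/6) = 1/3.
The best pure response is I with expected payoff 1.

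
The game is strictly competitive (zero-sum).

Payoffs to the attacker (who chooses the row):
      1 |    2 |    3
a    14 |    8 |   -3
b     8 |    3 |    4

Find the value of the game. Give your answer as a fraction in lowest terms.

Column 1 is strictly dominated by 2 for the defender (it gives the attacker more in every row).
The remaining 2×2 game on (a, b) × (2, 3) has no saddle point. Let the attacker play a with probability p; indifference gives 8p + 3(1−p) = −3p + 4(1−p), so p = 1/12.
Similarly the defender's optimal q on 2 is 7/12, and the value is 8·(7/12) + (-3)·(5/12) = 41/12.

41/12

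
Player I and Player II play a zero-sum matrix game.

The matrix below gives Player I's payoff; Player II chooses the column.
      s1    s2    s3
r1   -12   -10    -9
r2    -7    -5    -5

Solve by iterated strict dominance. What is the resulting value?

-7

Row r1 is strictly dominated by row r2 (-7>-12, -5>-10, -5>-9); eliminate r1.
Column s3 is strictly dominated by s1 for Player II (-7<-5); eliminate s3.
Column s2 is strictly dominated by s1 for Player II (-7<-5); eliminate s2.
Only (r2, s1) remains, with payoff -7.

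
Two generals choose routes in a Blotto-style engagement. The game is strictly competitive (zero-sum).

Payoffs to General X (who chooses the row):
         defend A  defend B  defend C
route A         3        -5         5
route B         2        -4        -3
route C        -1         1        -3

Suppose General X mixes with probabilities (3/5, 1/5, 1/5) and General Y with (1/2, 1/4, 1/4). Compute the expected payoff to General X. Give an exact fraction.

11/20

Against (1/2, 1/4, 1/4), each row's expected payoff is route A: 3/2; route B: -3/4; route C: -1.
Taking the (3/5, 1/5, 1/5)-weighted average: (3/5)·(3/2) + (1/5)·(-3/4) + (1/5)·(-1) = 11/20.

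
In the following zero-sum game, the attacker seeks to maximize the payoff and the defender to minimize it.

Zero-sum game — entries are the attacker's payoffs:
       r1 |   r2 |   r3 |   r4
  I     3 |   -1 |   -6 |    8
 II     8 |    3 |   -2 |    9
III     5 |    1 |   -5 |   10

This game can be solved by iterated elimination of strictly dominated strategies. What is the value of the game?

Row I is strictly dominated by row II (8>3, 3>-1, -2>-6, 9>8); eliminate I.
Column r1 is strictly dominated by r2 for the defender (3<8, 1<5); eliminate r1.
Column r2 is strictly dominated by r3 for the defender (-2<3, -5<1); eliminate r2.
Column r4 is strictly dominated by r3 for the defender (-2<9, -5<10); eliminate r4.
Row III is strictly dominated by row II (-2>-5); eliminate III.
Only (II, r3) remains, with payoff -2.

-2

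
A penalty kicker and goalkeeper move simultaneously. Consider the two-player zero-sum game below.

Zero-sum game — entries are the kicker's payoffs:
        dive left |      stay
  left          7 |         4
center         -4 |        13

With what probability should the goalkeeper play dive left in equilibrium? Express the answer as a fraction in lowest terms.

Row minima are 4 and -4, so the kicker's maximin is 4; column maxima are 7 and 13, so the goalkeeper's minimax is 7. These differ, so the equilibrium is in mixed strategies.
Let the goalkeeper play dive left with probability q. The kicker is indifferent when 7q + 4(1−q) = −4q + 13(1−q), giving q = 9/20.

9/20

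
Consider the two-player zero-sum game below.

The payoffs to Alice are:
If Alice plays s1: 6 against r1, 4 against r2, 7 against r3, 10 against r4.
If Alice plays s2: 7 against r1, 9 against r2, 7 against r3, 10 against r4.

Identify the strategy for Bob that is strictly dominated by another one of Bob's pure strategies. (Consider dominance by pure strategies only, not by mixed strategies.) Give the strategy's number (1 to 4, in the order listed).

Bob prefers columns that give Alice less. Compare r4 with r1: 6 < 10, 7 < 10.
So r1 strictly dominates r4 for Bob; r4 is strictly dominated.

4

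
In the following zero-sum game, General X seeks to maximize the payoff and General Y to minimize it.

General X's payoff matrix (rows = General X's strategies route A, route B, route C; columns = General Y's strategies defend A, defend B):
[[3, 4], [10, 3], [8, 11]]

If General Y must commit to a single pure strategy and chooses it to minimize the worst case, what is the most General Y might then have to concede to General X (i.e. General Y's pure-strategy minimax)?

The worst case (largest entry) in each column is defend A: 10, defend B: 11.
The best (smallest) of these is 10.

10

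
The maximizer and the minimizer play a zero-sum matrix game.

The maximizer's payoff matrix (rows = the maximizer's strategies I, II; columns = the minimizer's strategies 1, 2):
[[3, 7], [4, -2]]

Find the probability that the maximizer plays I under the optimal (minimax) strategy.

3/5

Row minima are 3 and -2, so the maximizer's maximin is 3; column maxima are 4 and 7, so the minimizer's minimax is 4. These differ, so the equilibrium is in mixed strategies.
Let the maximizer play I with probability p. The minimizer is indifferent when 3p + 4(1−p) = 7p − 2(1−p), giving p = 3/5.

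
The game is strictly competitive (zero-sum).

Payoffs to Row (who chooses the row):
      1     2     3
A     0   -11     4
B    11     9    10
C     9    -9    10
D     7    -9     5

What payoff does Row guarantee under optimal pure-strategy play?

9

Row minima: -11, 9, -9, -9 → Row's maximin is 9.
Column maxima: 11, 9, 10 → Column's minimax is 9.
They coincide at (B, 2), so the value is 9.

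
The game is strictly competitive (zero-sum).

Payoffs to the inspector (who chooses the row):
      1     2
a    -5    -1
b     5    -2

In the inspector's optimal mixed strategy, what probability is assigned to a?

Row minima are -5 and -2, so the inspector's maximin is -2; column maxima are 5 and -1, so the inspectee's minimax is -1. These differ, so the equilibrium is in mixed strategies.
Let the inspector play a with probability p. The inspectee is indifferent when −5p + 5(1−p) = −p − 2(1−p), giving p = 7/11.

7/11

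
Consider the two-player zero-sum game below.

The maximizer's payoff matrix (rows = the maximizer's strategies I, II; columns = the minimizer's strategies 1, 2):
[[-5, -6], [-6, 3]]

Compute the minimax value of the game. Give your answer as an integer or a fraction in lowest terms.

-51/10

Row minima are -6 and -6, so the maximizer's maximin is -6; column maxima are -5 and 3, so the minimizer's minimax is -5. These differ, so the equilibrium is in mixed strategies.
Let the maximizer play I with probability p. The minimizer is indifferent when −5p − 6(1−p) = −6p + 3(1−p), giving p = 9/10.
Let the minimizer play 1 with probability q. The maximizer is indifferent when −5q − 6(1−q) = −6q + 3(1−q), giving q = 9/10.
The value is -5·(9/10) + (-6)·(1/10) = -51/10.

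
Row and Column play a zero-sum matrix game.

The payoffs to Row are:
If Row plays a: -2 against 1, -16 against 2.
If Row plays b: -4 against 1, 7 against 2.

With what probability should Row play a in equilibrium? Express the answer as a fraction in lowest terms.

Row minima are -16 and -4, so Row's maximin is -4; column maxima are -2 and 7, so Column's minimax is -2. These differ, so the equilibrium is in mixed strategies.
Let Row play a with probability p. Column is indifferent when −2p − 4(1−p) = −16p + 7(1−p), giving p = 11/25.

11/25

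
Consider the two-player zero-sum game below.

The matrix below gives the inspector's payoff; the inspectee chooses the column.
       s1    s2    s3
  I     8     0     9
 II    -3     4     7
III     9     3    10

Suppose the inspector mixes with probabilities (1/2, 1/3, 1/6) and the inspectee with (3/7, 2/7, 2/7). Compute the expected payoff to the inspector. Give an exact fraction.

Against (3/7, 2/7, 2/7), each row's expected payoff is I: 6; II: 13/7; III: 53/7.
Taking the (1/2, 1/3, 1/6)-weighted average: (1/2)·(6) + (1/3)·(13/7) + (1/6)·(53/7) = 205/42.

205/42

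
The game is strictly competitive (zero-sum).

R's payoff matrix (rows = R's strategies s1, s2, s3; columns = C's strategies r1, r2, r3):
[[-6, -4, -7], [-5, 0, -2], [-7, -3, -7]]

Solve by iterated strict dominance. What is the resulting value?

-5

Column r2 is strictly dominated by r1 for C (-6<-4, -5<0, -7<-3); eliminate r2.
Row s1 is strictly dominated by row s2 (-5>-6, -2>-7); eliminate s1.
Row s3 is strictly dominated by row s2 (-5>-7, -2>-7); eliminate s3.
Column r3 is strictly dominated by r1 for C (-5<-2); eliminate r3.
Only (s2, r1) remains, with payoff -5.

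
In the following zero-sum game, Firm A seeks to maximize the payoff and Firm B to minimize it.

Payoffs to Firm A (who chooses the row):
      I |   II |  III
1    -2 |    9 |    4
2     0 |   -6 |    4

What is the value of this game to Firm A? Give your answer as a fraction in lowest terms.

-12/17

Column III is strictly dominated by I for Firm B (it gives Firm A more in every row).
The remaining 2×2 game on (1, 2) × (I, II) has no saddle point. Let Firm A play 1 with probability p; indifference gives −2p = 9p − 6(1−p), so p = 6/17.
Similarly Firm B's optimal q on I is 15/17, and the value is -2·(15/17) + (9)·(2/17) = -12/17.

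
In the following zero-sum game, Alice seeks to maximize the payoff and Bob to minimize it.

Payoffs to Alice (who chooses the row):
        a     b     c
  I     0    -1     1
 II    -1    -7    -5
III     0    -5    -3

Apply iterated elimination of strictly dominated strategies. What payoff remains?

Row II is strictly dominated by row I (0>-1, -1>-7, 1>-5); eliminate II.
Column c is strictly dominated by b for Bob (-1<1, -5<-3); eliminate c.
Column a is strictly dominated by b for Bob (-1<0, -5<0); eliminate a.
Row III is strictly dominated by row I (-1>-5); eliminate III.
Only (I, b) remains, with payoff -1.

-1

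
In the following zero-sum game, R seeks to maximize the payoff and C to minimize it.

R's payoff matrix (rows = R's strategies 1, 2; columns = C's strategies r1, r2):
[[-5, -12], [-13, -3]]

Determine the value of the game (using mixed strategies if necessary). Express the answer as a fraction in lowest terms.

Row minima are -12 and -13, so R's maximin is -12; column maxima are -5 and -3, so C's minimax is -5. These differ, so the equilibrium is in mixed strategies.
Let R play 1 with probability p. C is indifferent when −5p − 13(1−p) = −12p − 3(1−p), giving p = 10/17.
Let C play r1 with probability q. R is indifferent when −5q − 12(1−q) = −13q − 3(1−q), giving q = 9/17.
The value is -5·(9/17) + (-12)·(8/17) = -141/17.

-141/17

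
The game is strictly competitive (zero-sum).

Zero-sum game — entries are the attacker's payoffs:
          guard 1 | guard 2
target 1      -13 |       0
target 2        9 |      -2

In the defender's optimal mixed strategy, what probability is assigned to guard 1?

Row minima are -13 and -2, so the attacker's maximin is -2; column maxima are 9 and 0, so the defender's minimax is 0. These differ, so the equilibrium is in mixed strategies.
Let the defender play guard 1 with probability q. The attacker is indifferent when −13q = 9q − 2(1−q), giving q = 1/12.

1/12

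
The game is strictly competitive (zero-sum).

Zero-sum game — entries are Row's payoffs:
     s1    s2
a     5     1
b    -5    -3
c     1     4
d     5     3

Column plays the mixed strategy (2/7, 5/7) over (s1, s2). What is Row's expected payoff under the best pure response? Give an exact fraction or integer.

25/7

a: (5)·(2/7) + (1)·(5/7) = 15/7.
b: (-5)·(2/7) + (-3)·(5/7) = -25/7.
c: (1)·(2/7) + (4)·(5/7) = 22/7.
d: (5)·(2/7) + (3)·(5/7) = 25/7.
The best pure response is d with expected payoff 25/7.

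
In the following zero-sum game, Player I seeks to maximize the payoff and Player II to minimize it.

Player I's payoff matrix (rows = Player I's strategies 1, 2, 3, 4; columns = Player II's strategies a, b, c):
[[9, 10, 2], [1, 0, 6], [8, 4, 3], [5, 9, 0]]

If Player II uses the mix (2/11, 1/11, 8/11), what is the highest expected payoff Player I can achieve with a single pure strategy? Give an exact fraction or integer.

1: (9)·(2/11) + (10)·(1/11) + (2)·(8/11) = 4.
2: (1)·(2/11) + (0)·(1/11) + (6)·(8/11) = 50/11.
3: (8)·(2/11) + (4)·(1/11) + (3)·(8/11) = 4.
4: (5)·(2/11) + (9)·(1/11) + (0)·(8/11) = 19/11.
The best pure response is 2 with expected payoff 50/11.

50/11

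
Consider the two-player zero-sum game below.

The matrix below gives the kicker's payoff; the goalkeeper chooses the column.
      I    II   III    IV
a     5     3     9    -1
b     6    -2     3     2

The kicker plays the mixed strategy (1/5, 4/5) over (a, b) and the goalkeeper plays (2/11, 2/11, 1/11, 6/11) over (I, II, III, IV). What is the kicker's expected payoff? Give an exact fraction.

111/55

Against (2/11, 2/11, 1/11, 6/11), each row's expected payoff is a: 19/11; b: 23/11.
Taking the (1/5, 4/5)-weighted average: (1/5)·(19/11) + (4/5)·(23/11) = 111/55.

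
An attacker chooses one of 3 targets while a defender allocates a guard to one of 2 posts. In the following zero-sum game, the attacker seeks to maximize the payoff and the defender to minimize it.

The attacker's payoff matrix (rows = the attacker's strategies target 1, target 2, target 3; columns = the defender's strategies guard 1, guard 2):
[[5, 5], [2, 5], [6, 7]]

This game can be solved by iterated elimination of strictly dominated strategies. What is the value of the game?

6

Row target 2 is strictly dominated by row target 3 (6>2, 7>5); eliminate target 2.
Row target 1 is strictly dominated by row target 3 (6>5, 7>5); eliminate target 1.
Column guard 2 is strictly dominated by guard 1 for the defender (6<7); eliminate guard 2.
Only (target 3, guard 1) remains, with payoff 6.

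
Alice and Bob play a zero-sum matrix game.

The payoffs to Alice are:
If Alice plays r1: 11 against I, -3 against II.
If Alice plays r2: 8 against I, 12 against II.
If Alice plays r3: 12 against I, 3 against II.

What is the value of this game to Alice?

120/13

Row r1 is strictly dominated by row r3, so Alice never plays it.
The remaining 2×2 game on (r2, r3) × (I, II) has no saddle point. Let Alice play r2 with probability p; indifference gives 8p + 12(1−p) = 12p + 3(1−p), so p = 9/13.
Similarly Bob's optimal q on I is 9/13, and the value is 8·(9/13) + (12)·(4/13) = 120/13.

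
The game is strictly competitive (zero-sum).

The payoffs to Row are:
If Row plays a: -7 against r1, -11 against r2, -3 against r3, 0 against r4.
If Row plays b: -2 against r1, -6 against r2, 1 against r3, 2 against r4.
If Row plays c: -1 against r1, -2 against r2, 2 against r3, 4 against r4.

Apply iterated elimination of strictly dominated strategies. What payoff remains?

-2

Row a is strictly dominated by row b (-2>-7, -6>-11, 1>-3, 2>0); eliminate a.
Column r3 is strictly dominated by r1 for Column (-2<1, -1<2); eliminate r3.
Column r1 is strictly dominated by r2 for Column (-6<-2, -2<-1); eliminate r1.
Column r4 is strictly dominated by r2 for Column (-6<2, -2<4); eliminate r4.
Row b is strictly dominated by row c (-2>-6); eliminate b.
Only (c, r2) remains, with payoff -2.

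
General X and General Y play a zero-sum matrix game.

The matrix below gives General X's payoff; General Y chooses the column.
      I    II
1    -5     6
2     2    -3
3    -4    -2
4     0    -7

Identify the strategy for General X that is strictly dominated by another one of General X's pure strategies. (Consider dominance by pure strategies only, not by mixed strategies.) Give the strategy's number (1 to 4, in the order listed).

4

Compare 4 with 2: 2 > 0, -3 > -7.
So 2 strictly dominates 4 for General X; 4 is strictly dominated.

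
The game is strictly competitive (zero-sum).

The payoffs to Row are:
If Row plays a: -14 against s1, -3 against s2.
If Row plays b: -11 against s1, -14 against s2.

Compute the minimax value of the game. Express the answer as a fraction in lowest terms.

Row minima are -14 and -14, so Row's maximin is -14; column maxima are -11 and -3, so Column's minimax is -11. These differ, so the equilibrium is in mixed strategies.
Let Row play a with probability p. Column is indifferent when −14p − 11(1−p) = −3p − 14(1−p), giving p = 3/14.
Let Column play s1 with probability q. Row is indifferent when −14q − 3(1−q) = −11q − 14(1−q), giving q = 11/14.
The value is -14·(11/14) + (-3)·(3/14) = -163/14.

-163/14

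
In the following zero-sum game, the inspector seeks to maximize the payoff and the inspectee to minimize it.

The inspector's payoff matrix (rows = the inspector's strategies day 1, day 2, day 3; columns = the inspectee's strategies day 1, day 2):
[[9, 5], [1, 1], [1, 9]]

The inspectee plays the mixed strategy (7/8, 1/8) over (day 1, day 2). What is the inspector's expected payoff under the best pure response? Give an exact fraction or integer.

17/2

day 1: (9)·(7/8) + (5)·(1/8) = 17/2.
day 2: (1)·(7/8) + (1)·(1/8) = 1.
day 3: (1)·(7/8) + (9)·(1/8) = 2.
The best pure response is day 1 with expected payoff 17/2.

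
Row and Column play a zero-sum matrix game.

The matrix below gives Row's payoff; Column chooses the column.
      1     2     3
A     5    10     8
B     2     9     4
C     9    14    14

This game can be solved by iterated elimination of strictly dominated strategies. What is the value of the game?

Row B is strictly dominated by row A (5>2, 10>9, 8>4); eliminate B.
Column 3 is strictly dominated by 1 for Column (5<8, 9<14); eliminate 3.
Column 2 is strictly dominated by 1 for Column (5<10, 9<14); eliminate 2.
Row A is strictly dominated by row C (9>5); eliminate A.
Only (C, 1) remains, with payoff 9.

9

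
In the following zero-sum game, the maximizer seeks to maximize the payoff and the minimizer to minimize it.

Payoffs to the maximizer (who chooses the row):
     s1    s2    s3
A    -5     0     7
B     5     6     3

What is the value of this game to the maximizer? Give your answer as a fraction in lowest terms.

25/7

Column s2 is strictly dominated by s1 for the minimizer (it gives the maximizer more in every row).
The remaining 2×2 game on (A, B) × (s1, s3) has no saddle point. Let the maximizer play A with probability p; indifference gives −5p + 5(1−p) = 7p + 3(1−p), so p = 1/7.
Similarly the minimizer's optimal q on s1 is 2/7, and the value is -5·(2/7) + (7)·(5/7) = 25/7.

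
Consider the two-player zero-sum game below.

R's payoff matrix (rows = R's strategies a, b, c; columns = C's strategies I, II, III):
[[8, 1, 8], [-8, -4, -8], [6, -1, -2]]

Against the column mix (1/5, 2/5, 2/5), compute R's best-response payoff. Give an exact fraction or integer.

a: (8)·(1/5) + (1)·(2/5) + (8)·(2/5) = 26/5.
b: (-8)·(1/5) + (-4)·(2/5) + (-8)·(2/5) = -32/5.
c: (6)·(1/5) + (-1)·(2/5) + (-2)·(2/5) = 0.
The best pure response is a with expected payoff 26/5.

26/5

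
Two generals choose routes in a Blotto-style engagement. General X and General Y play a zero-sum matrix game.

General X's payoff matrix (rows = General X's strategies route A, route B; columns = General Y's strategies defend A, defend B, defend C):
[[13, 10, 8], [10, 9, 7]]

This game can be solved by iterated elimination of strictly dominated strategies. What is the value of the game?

8

Column defend A is strictly dominated by defend B for General Y (10<13, 9<10); eliminate defend A.
Row route B is strictly dominated by row route A (10>9, 8>7); eliminate route B.
Column defend B is strictly dominated by defend C for General Y (8<10); eliminate defend B.
Only (route A, defend C) remains, with payoff 8.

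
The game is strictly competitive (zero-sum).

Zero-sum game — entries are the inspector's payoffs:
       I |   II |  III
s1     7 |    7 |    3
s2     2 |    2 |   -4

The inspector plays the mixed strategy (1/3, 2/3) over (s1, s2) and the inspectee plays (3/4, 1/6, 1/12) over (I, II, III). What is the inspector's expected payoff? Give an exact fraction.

29/9

Against (3/4, 1/6, 1/12), each row's expected payoff is s1: 20/3; s2: 3/2.
Taking the (1/3, 2/3)-weighted average: (1/3)·(20/3) + (2/3)·(3/2) = 29/9.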